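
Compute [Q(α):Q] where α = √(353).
[Q(α):Q] = 2

[Q(α):Q] equals the degree of the minimal polynomial of α. Here α^2 = 353 and x^2 - 353 is irreducible (d = 353 is squarefree, ≠ 1, hence not a square), so deg(m_α) = 2. Thus [Q(α):Q] = 2.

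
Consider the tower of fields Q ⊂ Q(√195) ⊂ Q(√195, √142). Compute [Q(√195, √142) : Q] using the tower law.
[Q(√195, √142) : Q] = 4

[Q(√195):Q] = 2 (min poly x^2 - 195, irreducible since 195 is squarefree > 1). For the top step, suppose √142 ∈ Q(√195), say √142 = c + d√195 with c, d ∈ Q. Squaring: 142 = c^2 + 195d^2 + 2cd√195. Since √195 ∉ Q this forces 2cd = 0. If d = 0 then √142 = c ∈ Q, contradicting 142 squarefree > 1. If c = 0 then 142 = 195d^2, so 195·142 = (195d)^2 is a perfect square in Q — but 195·142 = 27690 is not a perfect square (since 195 and 142 are distinct squarefree integers). Contradiction. Hence √142 ∉ Q(√195), so x^2 - 142 stays irreducible over Q(√195) and [Q(√195, √142) : Q(√195)] = 2. By the tower law, [Q(√195, √142) : Q] = 2 · 2 = 4.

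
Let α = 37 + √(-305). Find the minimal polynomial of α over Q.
m_α(x) = x^2 - 74x + 1674

From α - 37 = √(-305), squaring gives (α - 37)^2 = -305, i.e. α^2 - 74α + 1369 = -305, so α^2 - 74α + 1674 = 0. The discriminant of x^2 - 74x + 1674 is (-74)^2 - 4·(1674) = 5476 - 6696 = -1220, and 4·(-305) is not a perfect square in Q since -305 is squarefree and ≠ 1. Hence x^2 - 74x + 1674 is irreducible over Q and is the minimal polynomial of α.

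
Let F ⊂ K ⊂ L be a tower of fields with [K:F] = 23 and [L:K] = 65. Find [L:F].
[L:F] = 1495

The tower law says that for any tower of field extensions F ⊂ K ⊂ L with finite degrees, [L:F] = [L:K] · [K:F]. Here this gives [L:F] = 65 · 23 = 1495.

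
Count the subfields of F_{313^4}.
F_{313^4} has 3 subfields

The subfields of F_{p^n} are exactly the fields F_{p^d} for d | n (each is the fixed field of the unique index-d subgroup of Gal(F_{p^n}/F_p) ≅ Z/nZ). The divisors of n = 4 are {1, 2, 4}, giving 3 subfields: F_{313^1}, F_{313^2}, F_{313^4}.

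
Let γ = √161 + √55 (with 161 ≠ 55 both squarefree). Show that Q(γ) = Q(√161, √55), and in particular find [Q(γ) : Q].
[Q(γ) : Q] = 4 (equivalently, Q(γ) = Q(√161, √55))

Obviously Q(γ) ⊆ Q(√161, √55), and [Q(√161, √55):Q] = 4 (since 161, 55 are distinct squarefree integers > 1 with 8855 not a perfect square). To show equality we compute the minimal polynomial of γ. From γ = √161 + √55: γ^2 = 161 + 2√(8855) + 55 = 216 + 2√(8855), so γ^2 - 216 = 2√(8855); squaring, (γ^2 - 216)^2 = 4·8855, i.e. γ^4 - 432γ^2 + 46656 - 35420 = 0, i.e. γ^4 - 432γ^2 + 11236 = 0. So γ is a root of x^4 - 432x^2 + 11236. This polynomial is irreducible over Q: it has no rational root (each ±√161 ± √55 is irrational), and any factorization into two quadratics over Q would force √(8855) ∈ Q (pairing opposite roots) or √161, √55 ∈ Q (other pairings), all impossible. Hence [Q(γ):Q] = 4 = [Q(√161, √55):Q], so Q(γ) = Q(√161, √55).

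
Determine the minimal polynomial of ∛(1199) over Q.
m_α(x) = x^3 - 1199

α satisfies α^3 = 1199, so x^3 - 1199 annihilates α. By the rational root test, a rational root p/q (in lowest terms) of x^3 - 1199 would satisfy p^3 = 1199 q^3, forcing q = 1 and p^3 = 1199; but 1199 is not a perfect cube, contradiction. A monic cubic over Q with no rational root is irreducible (any nontrivial factorization would include a linear factor). Hence x^3 - 1199 is the minimal polynomial of α, and in particular [Q(α):Q] = 3.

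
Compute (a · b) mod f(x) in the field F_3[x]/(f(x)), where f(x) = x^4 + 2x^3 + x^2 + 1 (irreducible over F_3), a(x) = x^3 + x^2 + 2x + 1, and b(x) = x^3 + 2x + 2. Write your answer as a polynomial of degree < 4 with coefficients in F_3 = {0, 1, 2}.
a · b ≡ 2x^3 + x (mod f(x))

Multiply in F_3[x]: a(x)·b(x) = (x^3 + x^2 + 2x + 1)·(x^3 + 2x + 2) = x^6 + x^5 + x^4 + 2x^3 + 2. This has degree ≥ 4, so divide by f(x) over F_3: x^6 + x^5 + x^4 + 2x^3 + 2 = (x^2 + 2x + 2)·(x^4 + 2x^3 + x^2 + 1) + (2x^3 + x). Hence a·b ≡ 2x^3 + x (mod f). (F_3[x]/(f) is a field with 3^4 = 81 elements since f is irreducible of degree 4.)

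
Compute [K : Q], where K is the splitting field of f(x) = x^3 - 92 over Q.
[K : Q] = 6

The roots of x^3 - 92 are ∛92, ω∛92, ω^2∛92 where ω = e^(2πi/3) is a primitive cube root of unity, so K = Q(∛92, ω). Now [Q(∛92):Q] = 3 (since 92 is not a perfect cube, x^3 - 92 is irreducible) and [Q(ω):Q] = 2. Both 2 and 3 divide [K:Q], and [K:Q] ≤ 3·2 = 6, so [K:Q] = 6. (Equivalently: Q(∛92) ⊂ R but ω ∉ R, so [K : Q(∛92)] = 2.)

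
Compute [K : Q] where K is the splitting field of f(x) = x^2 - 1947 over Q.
[K : Q] = 2

f(x) = x^2 - 1947 factors as (x - √1947)(x + √1947). The splitting field is K = Q(√1947). Since 1947 is squarefree and > 1, it is not a perfect square, so x^2 - 1947 is irreducible over Q and [Q(√1947) : Q] = 2. Hence [K : Q] = 2.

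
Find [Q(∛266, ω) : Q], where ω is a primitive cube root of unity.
[Q(∛266, ω) : Q] = 6

[Q(∛266):Q] = 3 (min poly x^3 - 266, irreducible since 266 is not a perfect cube). [Q(ω):Q] = 2 (min poly x^2 + x + 1). Since Q(∛266) ⊂ R and ω ∉ R, we have ω ∉ Q(∛266), so x^2 + x + 1 remains irreducible over Q(∛266) and [Q(∛266, ω) : Q(∛266)] = 2. By the tower law, [Q(∛266, ω) : Q] = 3 · 2 = 6. (In fact Q(∛266, ω) is the splitting field of x^3 - 266 over Q.)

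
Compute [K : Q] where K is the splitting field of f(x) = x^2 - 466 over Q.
[K : Q] = 2

f(x) = x^2 - 466 factors as (x - √466)(x + √466). The splitting field is K = Q(√466). Since 466 is squarefree and > 1, it is not a perfect square, so x^2 - 466 is irreducible over Q and [Q(√466) : Q] = 2. Hence [K : Q] = 2.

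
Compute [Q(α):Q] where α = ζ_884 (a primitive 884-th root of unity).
[Q(α):Q] = 384

The minimal polynomial of ζ_884 over Q is the 884-th cyclotomic polynomial Φ_884(x), which is irreducible over Q and has degree φ(884) = 384. Hence [Q(α):Q] = φ(884) = 384.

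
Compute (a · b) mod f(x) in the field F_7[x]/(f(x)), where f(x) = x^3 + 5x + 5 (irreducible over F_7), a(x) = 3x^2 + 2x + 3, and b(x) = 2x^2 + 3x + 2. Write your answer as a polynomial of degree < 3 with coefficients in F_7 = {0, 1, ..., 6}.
a · b ≡ 2x^2 + 2x + 4 (mod f(x))

Multiply in F_7[x]: a(x)·b(x) = (3x^2 + 2x + 3)·(2x^2 + 3x + 2) = 6x^4 + 6x^3 + 4x^2 + 6x + 6. This has degree ≥ 3, so divide by f(x) over F_7: 6x^4 + 6x^3 + 4x^2 + 6x + 6 = (6x + 6)·(x^3 + 5x + 5) + (2x^2 + 2x + 4). Hence a·b ≡ 2x^2 + 2x + 4 (mod f). (F_7[x]/(f) is a field with 7^3 = 343 elements since f is irreducible of degree 3.)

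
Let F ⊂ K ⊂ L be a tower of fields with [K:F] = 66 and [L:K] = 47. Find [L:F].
[L:F] = 3102

The tower law says that for any tower of field extensions F ⊂ K ⊂ L with finite degrees, [L:F] = [L:K] · [K:F]. Here this gives [L:F] = 47 · 66 = 3102.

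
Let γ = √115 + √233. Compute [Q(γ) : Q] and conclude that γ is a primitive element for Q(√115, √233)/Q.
[Q(γ) : Q] = 4 (equivalently, Q(γ) = Q(√115, √233))

Obviously Q(γ) ⊆ Q(√115, √233), and [Q(√115, √233):Q] = 4 (since 115, 233 are distinct squarefree integers > 1 with 26795 not a perfect square). To show equality we compute the minimal polynomial of γ. From γ = √115 + √233: γ^2 = 115 + 2√(26795) + 233 = 348 + 2√(26795), so γ^2 - 348 = 2√(26795); squaring, (γ^2 - 348)^2 = 4·26795, i.e. γ^4 - 696γ^2 + 121104 - 107180 = 0, i.e. γ^4 - 696γ^2 + 13924 = 0. So γ is a root of x^4 - 696x^2 + 13924. This polynomial is irreducible over Q: it has no rational root (each ±√115 ± √233 is irrational), and any factorization into two quadratics over Q would force √(26795) ∈ Q (pairing opposite roots) or √115, √233 ∈ Q (other pairings), all impossible. Hence [Q(γ):Q] = 4 = [Q(√115, √233):Q], so Q(γ) = Q(√115, √233).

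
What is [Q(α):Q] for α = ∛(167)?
[Q(α):Q] = 3

The minimal polynomial of α is x^3 - 167, irreducible over Q since 167 is not a perfect cube (so x^3 - 167 has no rational root). Hence [Q(α):Q] = deg(m_α) = 3.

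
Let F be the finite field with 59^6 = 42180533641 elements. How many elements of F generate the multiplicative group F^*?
There are φ(42180533640) = 9249085440 primitive elements

F_q^* is cyclic of order q - 1 = 42180533640. A cyclic group of order m has exactly φ(m) generators. Here m = 42180533640 = 2^3 · 3^2 · 5 · 7 · 29 · 163 · 3541, so the number of primitive elements is φ(42180533640) = 9249085440.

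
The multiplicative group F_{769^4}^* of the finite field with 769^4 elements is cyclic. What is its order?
|F_{769^4}^*| = 349707832320

F_{769^4} has 769^4 = 349707832321 elements; its multiplicative group consists of all nonzero elements, so |F_{769^4}^*| = 349707832321 - 1 = 349707832320. (It is cyclic since any finite subgroup of the multiplicative group of a field is cyclic.)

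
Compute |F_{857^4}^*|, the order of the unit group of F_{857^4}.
|F_{857^4}^*| = 539415333600

F_{857^4} has 857^4 = 539415333601 elements; its multiplicative group consists of all nonzero elements, so |F_{857^4}^*| = 539415333601 - 1 = 539415333600. (It is cyclic since any finite subgroup of the multiplicative group of a field is cyclic.)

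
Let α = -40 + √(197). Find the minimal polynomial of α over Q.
m_α(x) = x^2 + 80x + 1403

From α + 40 = √(197), squaring gives (α + 40)^2 = 197, i.e. α^2 + 80α + 1600 = 197, so α^2 + 80α + 1403 = 0. The discriminant of x^2 + 80x + 1403 is (80)^2 - 4·(1403) = 6400 - 5612 = 788, and 4·(197) is not a perfect square in Q since 197 is squarefree and ≠ 1. Hence x^2 + 80x + 1403 is irreducible over Q and is the minimal polynomial of α.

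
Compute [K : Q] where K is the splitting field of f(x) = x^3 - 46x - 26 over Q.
[K : Q] = 6

By the rational root test, any rational root of the monic integer polynomial f(x) = x^3 - 46x - 26 must be an integer dividing the constant term -26, i.e. one of ±{1, 2, 13, 26}. Evaluating: f(1) = -71, f(-1) = 19, f(2) = -110, f(-2) = 58, f(13) = 1573, f(-13) = -1625, f(26) = 16354, f(-26) = -16406; none is 0, so f has no rational root and is therefore irreducible over Q (a cubic with no linear factor over a field is irreducible). For an irreducible cubic, the Galois group is A_3 or S_3 according as the discriminant disc(f) = -4a^3 - 27b^2 = -4·(-46)^3 - 27·(-26)^2 = 371092 is or is not a square in Q. Here disc(f) = 371092 is not a perfect square in Q, so the Galois group of f over Q is not contained in A_3 and must be all of S_3. The splitting field has degree |S_3| = 6 over Q, so [K : Q] = 6.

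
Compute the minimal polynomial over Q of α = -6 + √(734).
m_α(x) = x^2 + 12x - 698

From α + 6 = √(734), squaring gives (α + 6)^2 = 734, i.e. α^2 + 12α + 36 = 734, so α^2 + 12α - 698 = 0. The discriminant of x^2 + 12x - 698 is (12)^2 - 4·(-698) = 144 + 2792 = 2936, and 4·(734) is not a perfect square in Q since 734 is squarefree and ≠ 1. Hence x^2 + 12x - 698 is irreducible over Q and is the minimal polynomial of α.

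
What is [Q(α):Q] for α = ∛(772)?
[Q(α):Q] = 3

The minimal polynomial of α is x^3 - 772, irreducible over Q since 772 is not a perfect cube (so x^3 - 772 has no rational root). Hence [Q(α):Q] = deg(m_α) = 3.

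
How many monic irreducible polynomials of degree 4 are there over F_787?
There are 95904334698 monic irreducible polynomials of degree 4 over F_787

Each element of F_{787^4} that lies in no proper subfield is a root of exactly one monic irreducible of degree 4 over F_787, and each such polynomial has 4 distinct roots in F_{787^4}. By Möbius inversion the count is N_787(4) = (1/4) Σ_{d|4} μ(4/d) · 787^d = (1/4)(μ(4)·787^1 + μ(2)·787^2 + μ(1)·787^4) = 383617338792/4 = 95904334698.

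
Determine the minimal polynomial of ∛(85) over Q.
m_α(x) = x^3 - 85

α satisfies α^3 = 85, so x^3 - 85 annihilates α. By the rational root test, a rational root p/q (in lowest terms) of x^3 - 85 would satisfy p^3 = 85 q^3, forcing q = 1 and p^3 = 85; but 85 is not a perfect cube, contradiction. A monic cubic over Q with no rational root is irreducible (any nontrivial factorization would include a linear factor). Hence x^3 - 85 is the minimal polynomial of α, and in particular [Q(α):Q] = 3.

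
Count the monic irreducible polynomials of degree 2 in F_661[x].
There are 218130 monic irreducible polynomials of degree 2 over F_661

Each element of F_{661^2} that lies in no proper subfield is a root of exactly one monic irreducible of degree 2 over F_661, and each such polynomial has 2 distinct roots in F_{661^2}. By Möbius inversion the count is N_661(2) = (1/2) Σ_{d|2} μ(2/d) · 661^d = (1/2)(μ(2)·661^1 + μ(1)·661^2) = 436260/2 = 218130.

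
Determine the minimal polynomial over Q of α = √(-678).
m_α(x) = x^2 + 678

α satisfies α^2 + 678 = 0, so x^2 + 678 annihilates α. Since d = -678 is squarefree and ≠ 1, it is not a perfect square in Q, so x^2 + 678 has no rational root and is therefore irreducible over Q (a degree-2 polynomial over a field is irreducible iff it has no root). Hence m_α(x) = x^2 + 678.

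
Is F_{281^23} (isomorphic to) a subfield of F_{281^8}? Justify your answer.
No: F_{281^23} is not a subfield of F_{281^8}

F_{p^m} embeds in F_{p^n} iff m | n. Here 23 ∤ 8 (since 8 = 0·23 + 8 with remainder 8 ≠ 0), so F_{281^23} is not a subfield of F_{281^8}. Equivalently: if it were, the tower law would give 23 = [F_{281^23}:F_281] dividing [F_{281^8}:F_281] = 8, contradiction.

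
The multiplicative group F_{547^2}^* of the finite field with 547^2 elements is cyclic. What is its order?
|F_{547^2}^*| = 299208

F_{547^2} has 547^2 = 299209 elements; its multiplicative group consists of all nonzero elements, so |F_{547^2}^*| = 299209 - 1 = 299208. (It is cyclic since any finite subgroup of the multiplicative group of a field is cyclic.)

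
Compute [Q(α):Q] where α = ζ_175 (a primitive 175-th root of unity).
[Q(α):Q] = 120

The minimal polynomial of ζ_175 over Q is the 175-th cyclotomic polynomial Φ_175(x), which is irreducible over Q and has degree φ(175) = 120. Hence [Q(α):Q] = φ(175) = 120.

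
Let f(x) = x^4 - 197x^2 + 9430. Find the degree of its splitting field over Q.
[K : Q] = 4

Solving the quadratic in x^2: x^2 = (197 ± √(197^2 - 4·9430))/2 = (197 ± √1089)/2 = (197 ± 33)/2, giving x^2 = 115 or x^2 = 82. So f(x) = (x^2 - 115)(x^2 - 82) and the roots of f are ±√115, ±√82. Hence the splitting field is K = Q(√115, √82). Since 115 and 82 are distinct squarefree integers > 1, their product 9430 is not a perfect square, so √82 ∉ Q(√115). By the tower law [K:Q] = [Q(√115,√82):Q(√115)] · [Q(√115):Q] = 2 · 2 = 4.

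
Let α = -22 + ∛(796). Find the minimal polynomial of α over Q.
m_α(x) = x^3 + 66x^2 + 1452x + 9852

Set β = α + 22 = ∛(796), so β^3 = 796. Then (α + 22)^3 - 796 = 0, i.e. α is a root of g(x) = (x + 22)^3 - 796 = x^3 + 66x^2 + 1452x + 9852. Since g(x) = h(x + 22) where h(x) = x^3 - 796, and h is irreducible over Q (because 796 is not a perfect cube, so h has no rational root, and a monic cubic with no rational root is irreducible), g is also irreducible (irreducibility is preserved under the substitution x → x + 22). Hence m_α(x) = x^3 + 66x^2 + 1452x + 9852.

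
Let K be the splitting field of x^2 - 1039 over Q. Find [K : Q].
[K : Q] = 2

f(x) = x^2 - 1039 factors as (x - √1039)(x + √1039). The splitting field is K = Q(√1039). Since 1039 is squarefree and > 1, it is not a perfect square, so x^2 - 1039 is irreducible over Q and [Q(√1039) : Q] = 2. Hence [K : Q] = 2.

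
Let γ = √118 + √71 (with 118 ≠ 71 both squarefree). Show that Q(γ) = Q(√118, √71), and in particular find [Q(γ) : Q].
[Q(γ) : Q] = 4 (equivalently, Q(γ) = Q(√118, √71))

Obviously Q(γ) ⊆ Q(√118, √71), and [Q(√118, √71):Q] = 4 (since 118, 71 are distinct squarefree integers > 1 with 8378 not a perfect square). To show equality we compute the minimal polynomial of γ. From γ = √118 + √71: γ^2 = 118 + 2√(8378) + 71 = 189 + 2√(8378), so γ^2 - 189 = 2√(8378); squaring, (γ^2 - 189)^2 = 4·8378, i.e. γ^4 - 378γ^2 + 35721 - 33512 = 0, i.e. γ^4 - 378γ^2 + 2209 = 0. So γ is a root of x^4 - 378x^2 + 2209. This polynomial is irreducible over Q: it has no rational root (each ±√118 ± √71 is irrational), and any factorization into two quadratics over Q would force √(8378) ∈ Q (pairing opposite roots) or √118, √71 ∈ Q (other pairings), all impossible. Hence [Q(γ):Q] = 4 = [Q(√118, √71):Q], so Q(γ) = Q(√118, √71).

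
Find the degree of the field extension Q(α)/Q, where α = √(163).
[Q(α):Q] = 2

[Q(α):Q] equals the degree of the minimal polynomial of α. Here α^2 = 163 and x^2 - 163 is irreducible (d = 163 is squarefree, ≠ 1, hence not a square), so deg(m_α) = 2. Thus [Q(α):Q] = 2.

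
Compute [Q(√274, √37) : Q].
[Q(√274, √37) : Q] = 4

[Q(√274):Q] = 2 (min poly x^2 - 274, irreducible since 274 is squarefree > 1). For the top step, suppose √37 ∈ Q(√274), say √37 = c + d√274 with c, d ∈ Q. Squaring: 37 = c^2 + 274d^2 + 2cd√274. Since √274 ∉ Q this forces 2cd = 0. If d = 0 then √37 = c ∈ Q, contradicting 37 squarefree > 1. If c = 0 then 37 = 274d^2, so 274·37 = (274d)^2 is a perfect square in Q — but 274·37 = 10138 is not a perfect square (since 274 and 37 are distinct squarefree integers). Contradiction. Hence √37 ∉ Q(√274), so x^2 - 37 stays irreducible over Q(√274) and [Q(√274, √37) : Q(√274)] = 2. By the tower law, [Q(√274, √37) : Q] = 2 · 2 = 4.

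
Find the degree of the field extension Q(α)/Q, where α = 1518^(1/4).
[Q(α):Q] = 4

α is a root of x^4 - 1518. By Eisenstein's criterion at the prime p = 2 (which divides the constant term 1518 but p^2 = 4 does not, since 1518 is squarefree), x^4 - 1518 is irreducible over Q. Hence [Q(α):Q] = 4.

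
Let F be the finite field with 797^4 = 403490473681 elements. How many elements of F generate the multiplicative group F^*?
There are φ(403490473680) = 86931947520 primitive elements

F_q^* is cyclic of order q - 1 = 403490473680. A cyclic group of order m has exactly φ(m) generators. Here m = 403490473680 = 2^4 · 3 · 5 · 7 · 19 · 199 · 63521, so the number of primitive elements is φ(403490473680) = 86931947520.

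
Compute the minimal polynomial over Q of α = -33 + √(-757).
m_α(x) = x^2 + 66x + 1846

From α + 33 = √(-757), squaring gives (α + 33)^2 = -757, i.e. α^2 + 66α + 1089 = -757, so α^2 + 66α + 1846 = 0. The discriminant of x^2 + 66x + 1846 is (66)^2 - 4·(1846) = 4356 - 7384 = -3028, and 4·(-757) is not a perfect square in Q since -757 is squarefree and ≠ 1. Hence x^2 + 66x + 1846 is irreducible over Q and is the minimal polynomial of α.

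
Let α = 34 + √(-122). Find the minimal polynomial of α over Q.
m_α(x) = x^2 - 68x + 1278

From α - 34 = √(-122), squaring gives (α - 34)^2 = -122, i.e. α^2 - 68α + 1156 = -122, so α^2 - 68α + 1278 = 0. The discriminant of x^2 - 68x + 1278 is (-68)^2 - 4·(1278) = 4624 - 5112 = -488, and 4·(-122) is not a perfect square in Q since -122 is squarefree and ≠ 1. Hence x^2 - 68x + 1278 is irreducible over Q and is the minimal polynomial of α.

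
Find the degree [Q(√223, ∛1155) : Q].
[Q(√223, ∛1155) : Q] = 6

Let L = Q(√223, ∛1155). Since Q(√223) ⊂ L and [Q(√223):Q] = 2, the tower law gives 2 | [L:Q]. Likewise Q(∛1155) ⊂ L with [Q(∛1155):Q] = 3 (because 1155 is not a perfect cube), so 3 | [L:Q]. As gcd(2,3) = 1, [L:Q] is divisible by 6. Conversely L is generated over Q by √223 and ∛1155, so [L:Q] ≤ 2·3 = 6. Therefore [Q(√223, ∛1155) : Q] = 6.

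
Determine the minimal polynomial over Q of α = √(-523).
m_α(x) = x^2 + 523

α satisfies α^2 + 523 = 0, so x^2 + 523 annihilates α. Since d = -523 is squarefree and ≠ 1, it is not a perfect square in Q, so x^2 + 523 has no rational root and is therefore irreducible over Q (a degree-2 polynomial over a field is irreducible iff it has no root). Hence m_α(x) = x^2 + 523.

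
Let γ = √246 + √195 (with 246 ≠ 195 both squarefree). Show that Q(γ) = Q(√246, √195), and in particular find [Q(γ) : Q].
[Q(γ) : Q] = 4 (equivalently, Q(γ) = Q(√246, √195))

Obviously Q(γ) ⊆ Q(√246, √195), and [Q(√246, √195):Q] = 4 (since 246, 195 are distinct squarefree integers > 1 with 47970 not a perfect square). To show equality we compute the minimal polynomial of γ. From γ = √246 + √195: γ^2 = 246 + 2√(47970) + 195 = 441 + 2√(47970), so γ^2 - 441 = 2√(47970); squaring, (γ^2 - 441)^2 = 4·47970, i.e. γ^4 - 882γ^2 + 194481 - 191880 = 0, i.e. γ^4 - 882γ^2 + 2601 = 0. So γ is a root of x^4 - 882x^2 + 2601. This polynomial is irreducible over Q: it has no rational root (each ±√246 ± √195 is irrational), and any factorization into two quadratics over Q would force √(47970) ∈ Q (pairing opposite roots) or √246, √195 ∈ Q (other pairings), all impossible. Hence [Q(γ):Q] = 4 = [Q(√246, √195):Q], so Q(γ) = Q(√246, √195).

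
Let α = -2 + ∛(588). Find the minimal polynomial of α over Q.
m_α(x) = x^3 + 6x^2 + 12x - 580

Set β = α + 2 = ∛(588), so β^3 = 588. Then (α + 2)^3 - 588 = 0, i.e. α is a root of g(x) = (x + 2)^3 - 588 = x^3 + 6x^2 + 12x - 580. Since g(x) = h(x + 2) where h(x) = x^3 - 588, and h is irreducible over Q (because 588 is not a perfect cube, so h has no rational root, and a monic cubic with no rational root is irreducible), g is also irreducible (irreducibility is preserved under the substitution x → x + 2). Hence m_α(x) = x^3 + 6x^2 + 12x - 580.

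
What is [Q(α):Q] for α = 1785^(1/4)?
[Q(α):Q] = 4

α is a root of x^4 - 1785. By Eisenstein's criterion at the prime p = 3 (which divides the constant term 1785 but p^2 = 9 does not, since 1785 is squarefree), x^4 - 1785 is irreducible over Q. Hence [Q(α):Q] = 4.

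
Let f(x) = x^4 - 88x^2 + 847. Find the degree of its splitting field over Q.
[K : Q] = 4

Solving the quadratic in x^2: x^2 = (88 ± √(88^2 - 4·847))/2 = (88 ± √4356)/2 = (88 ± 66)/2, giving x^2 = 77 or x^2 = 11. So f(x) = (x^2 - 77)(x^2 - 11) and the roots of f are ±√77, ±√11. Hence the splitting field is K = Q(√77, √11). Since 77 and 11 are distinct squarefree integers > 1, their product 847 is not a perfect square, so √11 ∉ Q(√77). By the tower law [K:Q] = [Q(√77,√11):Q(√77)] · [Q(√77):Q] = 2 · 2 = 4.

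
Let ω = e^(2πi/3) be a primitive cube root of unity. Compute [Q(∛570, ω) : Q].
[Q(∛570, ω) : Q] = 6

[Q(∛570):Q] = 3 (min poly x^3 - 570, irreducible since 570 is not a perfect cube). [Q(ω):Q] = 2 (min poly x^2 + x + 1). Since Q(∛570) ⊂ R and ω ∉ R, we have ω ∉ Q(∛570), so x^2 + x + 1 remains irreducible over Q(∛570) and [Q(∛570, ω) : Q(∛570)] = 2. By the tower law, [Q(∛570, ω) : Q] = 3 · 2 = 6. (In fact Q(∛570, ω) is the splitting field of x^3 - 570 over Q.)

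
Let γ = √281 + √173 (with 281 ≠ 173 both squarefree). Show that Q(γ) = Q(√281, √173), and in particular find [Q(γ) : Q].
[Q(γ) : Q] = 4 (equivalently, Q(γ) = Q(√281, √173))

Obviously Q(γ) ⊆ Q(√281, √173), and [Q(√281, √173):Q] = 4 (since 281, 173 are distinct squarefree integers > 1 with 48613 not a perfect square). To show equality we compute the minimal polynomial of γ. From γ = √281 + √173: γ^2 = 281 + 2√(48613) + 173 = 454 + 2√(48613), so γ^2 - 454 = 2√(48613); squaring, (γ^2 - 454)^2 = 4·48613, i.e. γ^4 - 908γ^2 + 206116 - 194452 = 0, i.e. γ^4 - 908γ^2 + 11664 = 0. So γ is a root of x^4 - 908x^2 + 11664. This polynomial is irreducible over Q: it has no rational root (each ±√281 ± √173 is irrational), and any factorization into two quadratics over Q would force √(48613) ∈ Q (pairing opposite roots) or √281, √173 ∈ Q (other pairings), all impossible. Hence [Q(γ):Q] = 4 = [Q(√281, √173):Q], so Q(γ) = Q(√281, √173).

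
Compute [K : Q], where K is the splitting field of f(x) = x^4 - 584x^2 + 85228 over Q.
[K : Q] = 4

Solving the quadratic in x^2: x^2 = (584 ± √(584^2 - 4·85228))/2 = (584 ± √144)/2 = (584 ± 12)/2, giving x^2 = 286 or x^2 = 298. So f(x) = (x^2 - 286)(x^2 - 298) and the roots of f are ±√286, ±√298. Hence the splitting field is K = Q(√286, √298). Since 286 and 298 are distinct squarefree integers > 1, their product 85228 is not a perfect square, so √298 ∉ Q(√286). By the tower law [K:Q] = [Q(√286,√298):Q(√286)] · [Q(√286):Q] = 2 · 2 = 4.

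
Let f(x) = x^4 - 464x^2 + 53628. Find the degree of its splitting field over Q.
[K : Q] = 4

Solving the quadratic in x^2: x^2 = (464 ± √(464^2 - 4·53628))/2 = (464 ± √784)/2 = (464 ± 28)/2, giving x^2 = 246 or x^2 = 218. So f(x) = (x^2 - 246)(x^2 - 218) and the roots of f are ±√246, ±√218. Hence the splitting field is K = Q(√246, √218). Since 246 and 218 are distinct squarefree integers > 1, their product 53628 is not a perfect square, so √218 ∉ Q(√246). By the tower law [K:Q] = [Q(√246,√218):Q(√246)] · [Q(√246):Q] = 2 · 2 = 4.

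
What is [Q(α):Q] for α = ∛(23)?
[Q(α):Q] = 3

The minimal polynomial of α is x^3 - 23, irreducible over Q since 23 is not a perfect cube (so x^3 - 23 has no rational root). Hence [Q(α):Q] = deg(m_α) = 3.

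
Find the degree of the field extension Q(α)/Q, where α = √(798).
[Q(α):Q] = 2

[Q(α):Q] equals the degree of the minimal polynomial of α. Here α^2 = 798 and x^2 - 798 is irreducible (d = 798 is squarefree, ≠ 1, hence not a square), so deg(m_α) = 2. Thus [Q(α):Q] = 2.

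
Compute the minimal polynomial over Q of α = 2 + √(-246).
m_α(x) = x^2 - 4x + 250

From α - 2 = √(-246), squaring gives (α - 2)^2 = -246, i.e. α^2 - 4α + 4 = -246, so α^2 - 4α + 250 = 0. The discriminant of x^2 - 4x + 250 is (-4)^2 - 4·(250) = 16 - 1000 = -984, and 4·(-246) is not a perfect square in Q since -246 is squarefree and ≠ 1. Hence x^2 - 4x + 250 is irreducible over Q and is the minimal polynomial of α.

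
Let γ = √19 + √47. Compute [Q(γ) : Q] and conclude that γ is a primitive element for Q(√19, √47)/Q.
[Q(γ) : Q] = 4 (equivalently, Q(γ) = Q(√19, √47))

Obviously Q(γ) ⊆ Q(√19, √47), and [Q(√19, √47):Q] = 4 (since 19, 47 are distinct squarefree integers > 1 with 893 not a perfect square). To show equality we compute the minimal polynomial of γ. From γ = √19 + √47: γ^2 = 19 + 2√(893) + 47 = 66 + 2√(893), so γ^2 - 66 = 2√(893); squaring, (γ^2 - 66)^2 = 4·893, i.e. γ^4 - 132γ^2 + 4356 - 3572 = 0, i.e. γ^4 - 132γ^2 + 784 = 0. So γ is a root of x^4 - 132x^2 + 784. This polynomial is irreducible over Q: it has no rational root (each ±√19 ± √47 is irrational), and any factorization into two quadratics over Q would force √(893) ∈ Q (pairing opposite roots) or √19, √47 ∈ Q (other pairings), all impossible. Hence [Q(γ):Q] = 4 = [Q(√19, √47):Q], so Q(γ) = Q(√19, √47).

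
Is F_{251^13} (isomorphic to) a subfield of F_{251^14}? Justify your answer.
No: F_{251^13} is not a subfield of F_{251^14}

F_{p^m} embeds in F_{p^n} iff m | n. Here 13 ∤ 14 (since 14 = 1·13 + 1 with remainder 1 ≠ 0), so F_{251^13} is not a subfield of F_{251^14}. Equivalently: if it were, the tower law would give 13 = [F_{251^13}:F_251] dividing [F_{251^14}:F_251] = 14, contradiction.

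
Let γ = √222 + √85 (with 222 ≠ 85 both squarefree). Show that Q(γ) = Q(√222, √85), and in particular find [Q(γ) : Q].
[Q(γ) : Q] = 4 (equivalently, Q(γ) = Q(√222, √85))

Obviously Q(γ) ⊆ Q(√222, √85), and [Q(√222, √85):Q] = 4 (since 222, 85 are distinct squarefree integers > 1 with 18870 not a perfect square). To show equality we compute the minimal polynomial of γ. From γ = √222 + √85: γ^2 = 222 + 2√(18870) + 85 = 307 + 2√(18870), so γ^2 - 307 = 2√(18870); squaring, (γ^2 - 307)^2 = 4·18870, i.e. γ^4 - 614γ^2 + 94249 - 75480 = 0, i.e. γ^4 - 614γ^2 + 18769 = 0. So γ is a root of x^4 - 614x^2 + 18769. This polynomial is irreducible over Q: it has no rational root (each ±√222 ± √85 is irrational), and any factorization into two quadratics over Q would force √(18870) ∈ Q (pairing opposite roots) or √222, √85 ∈ Q (other pairings), all impossible. Hence [Q(γ):Q] = 4 = [Q(√222, √85):Q], so Q(γ) = Q(√222, √85).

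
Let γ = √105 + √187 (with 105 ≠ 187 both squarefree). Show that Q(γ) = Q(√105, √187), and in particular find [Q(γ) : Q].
[Q(γ) : Q] = 4 (equivalently, Q(γ) = Q(√105, √187))

Obviously Q(γ) ⊆ Q(√105, √187), and [Q(√105, √187):Q] = 4 (since 105, 187 are distinct squarefree integers > 1 with 19635 not a perfect square). To show equality we compute the minimal polynomial of γ. From γ = √105 + √187: γ^2 = 105 + 2√(19635) + 187 = 292 + 2√(19635), so γ^2 - 292 = 2√(19635); squaring, (γ^2 - 292)^2 = 4·19635, i.e. γ^4 - 584γ^2 + 85264 - 78540 = 0, i.e. γ^4 - 584γ^2 + 6724 = 0. So γ is a root of x^4 - 584x^2 + 6724. This polynomial is irreducible over Q: it has no rational root (each ±√105 ± √187 is irrational), and any factorization into two quadratics over Q would force √(19635) ∈ Q (pairing opposite roots) or √105, √187 ∈ Q (other pairings), all impossible. Hence [Q(γ):Q] = 4 = [Q(√105, √187):Q], so Q(γ) = Q(√105, √187).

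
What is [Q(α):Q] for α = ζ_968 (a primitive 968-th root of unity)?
[Q(α):Q] = 440

The minimal polynomial of ζ_968 over Q is the 968-th cyclotomic polynomial Φ_968(x), which is irreducible over Q and has degree φ(968) = 440. Hence [Q(α):Q] = φ(968) = 440.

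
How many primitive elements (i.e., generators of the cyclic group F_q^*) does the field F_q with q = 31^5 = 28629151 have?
There are φ(28629150) = 6940000 primitive elements

F_q^* is cyclic of order q - 1 = 28629150. A cyclic group of order m has exactly φ(m) generators. Here m = 28629150 = 2 · 3 · 5^2 · 11 · 17351, so the number of primitive elements is φ(28629150) = 6940000.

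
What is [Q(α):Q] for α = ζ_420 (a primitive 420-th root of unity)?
[Q(α):Q] = 96

The minimal polynomial of ζ_420 over Q is the 420-th cyclotomic polynomial Φ_420(x), which is irreducible over Q and has degree φ(420) = 96. Hence [Q(α):Q] = φ(420) = 96.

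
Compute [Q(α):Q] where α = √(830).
[Q(α):Q] = 2

[Q(α):Q] equals the degree of the minimal polynomial of α. Here α^2 = 830 and x^2 - 830 is irreducible (d = 830 is squarefree, ≠ 1, hence not a square), so deg(m_α) = 2. Thus [Q(α):Q] = 2.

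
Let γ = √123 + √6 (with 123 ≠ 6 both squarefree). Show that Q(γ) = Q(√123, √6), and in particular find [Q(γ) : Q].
[Q(γ) : Q] = 4 (equivalently, Q(γ) = Q(√123, √6))

Obviously Q(γ) ⊆ Q(√123, √6), and [Q(√123, √6):Q] = 4 (since 123, 6 are distinct squarefree integers > 1 with 738 not a perfect square). To show equality we compute the minimal polynomial of γ. From γ = √123 + √6: γ^2 = 123 + 2√(738) + 6 = 129 + 2√(738), so γ^2 - 129 = 2√(738); squaring, (γ^2 - 129)^2 = 4·738, i.e. γ^4 - 258γ^2 + 16641 - 2952 = 0, i.e. γ^4 - 258γ^2 + 13689 = 0. So γ is a root of x^4 - 258x^2 + 13689. This polynomial is irreducible over Q: it has no rational root (each ±√123 ± √6 is irrational), and any factorization into two quadratics over Q would force √(738) ∈ Q (pairing opposite roots) or √123, √6 ∈ Q (other pairings), all impossible. Hence [Q(γ):Q] = 4 = [Q(√123, √6):Q], so Q(γ) = Q(√123, √6).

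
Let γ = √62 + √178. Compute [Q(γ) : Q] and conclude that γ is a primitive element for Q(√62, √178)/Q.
[Q(γ) : Q] = 4 (equivalently, Q(γ) = Q(√62, √178))

Obviously Q(γ) ⊆ Q(√62, √178), and [Q(√62, √178):Q] = 4 (since 62, 178 are distinct squarefree integers > 1 with 11036 not a perfect square). To show equality we compute the minimal polynomial of γ. From γ = √62 + √178: γ^2 = 62 + 2√(11036) + 178 = 240 + 2√(11036), so γ^2 - 240 = 2√(11036); squaring, (γ^2 - 240)^2 = 4·11036, i.e. γ^4 - 480γ^2 + 57600 - 44144 = 0, i.e. γ^4 - 480γ^2 + 13456 = 0. So γ is a root of x^4 - 480x^2 + 13456. This polynomial is irreducible over Q: it has no rational root (each ±√62 ± √178 is irrational), and any factorization into two quadratics over Q would force √(11036) ∈ Q (pairing opposite roots) or √62, √178 ∈ Q (other pairings), all impossible. Hence [Q(γ):Q] = 4 = [Q(√62, √178):Q], so Q(γ) = Q(√62, √178).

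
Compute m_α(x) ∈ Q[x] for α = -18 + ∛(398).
m_α(x) = x^3 + 54x^2 + 972x + 5434

Set β = α + 18 = ∛(398), so β^3 = 398. Then (α + 18)^3 - 398 = 0, i.e. α is a root of g(x) = (x + 18)^3 - 398 = x^3 + 54x^2 + 972x + 5434. Since g(x) = h(x + 18) where h(x) = x^3 - 398, and h is irreducible over Q (because 398 is not a perfect cube, so h has no rational root, and a monic cubic with no rational root is irreducible), g is also irreducible (irreducibility is preserved under the substitution x → x + 18). Hence m_α(x) = x^3 + 54x^2 + 972x + 5434.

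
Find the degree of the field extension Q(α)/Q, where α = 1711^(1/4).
[Q(α):Q] = 4

α is a root of x^4 - 1711. By Eisenstein's criterion at the prime p = 29 (which divides the constant term 1711 but p^2 = 841 does not, since 1711 is squarefree), x^4 - 1711 is irreducible over Q. Hence [Q(α):Q] = 4.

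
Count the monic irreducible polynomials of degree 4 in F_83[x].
There are 11862858 monic irreducible polynomials of degree 4 over F_83

Each element of F_{83^4} that lies in no proper subfield is a root of exactly one monic irreducible of degree 4 over F_83, and each such polynomial has 4 distinct roots in F_{83^4}. By Möbius inversion the count is N_83(4) = (1/4) Σ_{d|4} μ(4/d) · 83^d = (1/4)(μ(4)·83^1 + μ(2)·83^2 + μ(1)·83^4) = 47451432/4 = 11862858.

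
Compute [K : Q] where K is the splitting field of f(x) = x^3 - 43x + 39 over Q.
[K : Q] = 6

By the rational root test, any rational root of the monic integer polynomial f(x) = x^3 - 43x + 39 must be an integer dividing the constant term 39, i.e. one of ±{1, 3, 13, 39}. Evaluating: f(1) = -3, f(-1) = 81, f(3) = -63, f(-3) = 141, f(13) = 1677, f(-13) = -1599, f(39) = 57681, f(-39) = -57603; none is 0, so f has no rational root and is therefore irreducible over Q (a cubic with no linear factor over a field is irreducible). For an irreducible cubic, the Galois group is A_3 or S_3 according as the discriminant disc(f) = -4a^3 - 27b^2 = -4·(-43)^3 - 27·(39)^2 = 276961 is or is not a square in Q. Here disc(f) = 276961 is not a perfect square in Q, so the Galois group of f over Q is not contained in A_3 and must be all of S_3. The splitting field has degree |S_3| = 6 over Q, so [K : Q] = 6.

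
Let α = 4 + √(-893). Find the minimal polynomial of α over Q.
m_α(x) = x^2 - 8x + 909

From α - 4 = √(-893), squaring gives (α - 4)^2 = -893, i.e. α^2 - 8α + 16 = -893, so α^2 - 8α + 909 = 0. The discriminant of x^2 - 8x + 909 is (-8)^2 - 4·(909) = 64 - 3636 = -3572, and 4·(-893) is not a perfect square in Q since -893 is squarefree and ≠ 1. Hence x^2 - 8x + 909 is irreducible over Q and is the minimal polynomial of α.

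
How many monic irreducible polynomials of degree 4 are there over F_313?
There are 2399456748 monic irreducible polynomials of degree 4 over F_313

Each element of F_{313^4} that lies in no proper subfield is a root of exactly one monic irreducible of degree 4 over F_313, and each such polynomial has 4 distinct roots in F_{313^4}. By Möbius inversion the count is N_313(4) = (1/4) Σ_{d|4} μ(4/d) · 313^d = (1/4)(μ(4)·313^1 + μ(2)·313^2 + μ(1)·313^4) = 9597826992/4 = 2399456748.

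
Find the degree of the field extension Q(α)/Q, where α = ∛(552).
[Q(α):Q] = 3

The minimal polynomial of α is x^3 - 552, irreducible over Q since 552 is not a perfect cube (so x^3 - 552 has no rational root). Hence [Q(α):Q] = deg(m_α) = 3.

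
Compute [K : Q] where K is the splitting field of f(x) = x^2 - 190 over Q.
[K : Q] = 2

f(x) = x^2 - 190 factors as (x - √190)(x + √190). The splitting field is K = Q(√190). Since 190 is squarefree and > 1, it is not a perfect square, so x^2 - 190 is irreducible over Q and [Q(√190) : Q] = 2. Hence [K : Q] = 2.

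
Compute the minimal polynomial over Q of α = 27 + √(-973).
m_α(x) = x^2 - 54x + 1702

From α - 27 = √(-973), squaring gives (α - 27)^2 = -973, i.e. α^2 - 54α + 729 = -973, so α^2 - 54α + 1702 = 0. The discriminant of x^2 - 54x + 1702 is (-54)^2 - 4·(1702) = 2916 - 6808 = -3892, and 4·(-973) is not a perfect square in Q since -973 is squarefree and ≠ 1. Hence x^2 - 54x + 1702 is irreducible over Q and is the minimal polynomial of α.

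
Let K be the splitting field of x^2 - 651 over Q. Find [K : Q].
[K : Q] = 2

f(x) = x^2 - 651 factors as (x - √651)(x + √651). The splitting field is K = Q(√651). Since 651 is squarefree and > 1, it is not a perfect square, so x^2 - 651 is irreducible over Q and [Q(√651) : Q] = 2. Hence [K : Q] = 2.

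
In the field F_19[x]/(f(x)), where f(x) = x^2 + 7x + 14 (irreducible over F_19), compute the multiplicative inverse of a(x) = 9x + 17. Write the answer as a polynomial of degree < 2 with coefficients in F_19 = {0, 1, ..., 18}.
a(x)^(-1) ≡ x + 3 (mod f(x))

Since f is irreducible over F_19, F_19[x]/(f) is a field and a(x) ≠ 0 has an inverse. Apply the extended Euclidean algorithm to f(x) and a(x) in F_19[x]: f(x) = (17x + 13)·a(x) + (2). The last nonzero remainder is the constant 2 = gcd(f, a) in F_19. Back-substituting through the division chain expresses 2 = s(x)·a(x) + t(x)·f(x) with s(x) ≡ 2x + 6 (mod f), so (2x + 6)·a(x) ≡ 2 (mod f). Multiplying by 2^(-1) ≡ 10 in F_19 gives a(x)^(-1) ≡ 10·(2x + 6) ≡ x + 3 (mod f). Check: (9x + 17)·(x + 3) = 9x^2 + 6x + 13 ≡ 1 (mod x^2 + 7x + 14).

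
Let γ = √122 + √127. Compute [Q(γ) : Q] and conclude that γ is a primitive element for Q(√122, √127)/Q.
[Q(γ) : Q] = 4 (equivalently, Q(γ) = Q(√122, √127))

Obviously Q(γ) ⊆ Q(√122, √127), and [Q(√122, √127):Q] = 4 (since 122, 127 are distinct squarefree integers > 1 with 15494 not a perfect square). To show equality we compute the minimal polynomial of γ. From γ = √122 + √127: γ^2 = 122 + 2√(15494) + 127 = 249 + 2√(15494), so γ^2 - 249 = 2√(15494); squaring, (γ^2 - 249)^2 = 4·15494, i.e. γ^4 - 498γ^2 + 62001 - 61976 = 0, i.e. γ^4 - 498γ^2 + 25 = 0. So γ is a root of x^4 - 498x^2 + 25. This polynomial is irreducible over Q: it has no rational root (each ±√122 ± √127 is irrational), and any factorization into two quadratics over Q would force √(15494) ∈ Q (pairing opposite roots) or √122, √127 ∈ Q (other pairings), all impossible. Hence [Q(γ):Q] = 4 = [Q(√122, √127):Q], so Q(γ) = Q(√122, √127).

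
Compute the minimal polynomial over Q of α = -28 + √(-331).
m_α(x) = x^2 + 56x + 1115

From α + 28 = √(-331), squaring gives (α + 28)^2 = -331, i.e. α^2 + 56α + 784 = -331, so α^2 + 56α + 1115 = 0. The discriminant of x^2 + 56x + 1115 is (56)^2 - 4·(1115) = 3136 - 4460 = -1324, and 4·(-331) is not a perfect square in Q since -331 is squarefree and ≠ 1. Hence x^2 + 56x + 1115 is irreducible over Q and is the minimal polynomial of α.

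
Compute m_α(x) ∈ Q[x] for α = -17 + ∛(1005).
m_α(x) = x^3 + 51x^2 + 867x + 3908

Set β = α + 17 = ∛(1005), so β^3 = 1005. Then (α + 17)^3 - 1005 = 0, i.e. α is a root of g(x) = (x + 17)^3 - 1005 = x^3 + 51x^2 + 867x + 3908. Since g(x) = h(x + 17) where h(x) = x^3 - 1005, and h is irreducible over Q (because 1005 is not a perfect cube, so h has no rational root, and a monic cubic with no rational root is irreducible), g is also irreducible (irreducibility is preserved under the substitution x → x + 17). Hence m_α(x) = x^3 + 51x^2 + 867x + 3908.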